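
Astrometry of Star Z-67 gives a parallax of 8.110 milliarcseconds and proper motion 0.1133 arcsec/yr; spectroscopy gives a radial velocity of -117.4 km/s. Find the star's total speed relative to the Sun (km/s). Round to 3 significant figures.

135 km/s

d = 1/p = 1/0.008110″ = 123.3 pc.
v_t = 4.740 μ d = 4.740 × 0.1133 × 123.3 = 66.217 km/s.
v = √(v_r² + v_t²) = √((-117.4)² + 66.217²) = √18167.5 = 134.79 km/s.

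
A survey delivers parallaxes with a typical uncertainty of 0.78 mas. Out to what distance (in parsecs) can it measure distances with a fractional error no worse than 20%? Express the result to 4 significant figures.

256.4 pc

σ_d/d = σ_p/p, so the condition is σ_p/p ≤ 0.20, i.e. p ≥ σ_p/0.20.
p_min = 0.78/0.20 = 3.9 mas = 0.0039 arcsec.
d_max = 1/p_min = 1/0.0039 = 256.41 pc.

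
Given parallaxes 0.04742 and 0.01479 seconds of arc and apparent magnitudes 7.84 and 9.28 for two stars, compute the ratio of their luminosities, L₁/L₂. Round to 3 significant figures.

d₁ = 1/p₁ = 1/0.04742″ = 21.088 pc; d₂ = 1/p₂ = 1/0.01479″ = 67.613 pc.
M₁ = m₁ − 5 log₁₀ d₁ + 5 = 7.84 − 6.6202 + 5 = 6.2198.
M₂ = 9.28 − 9.1502 + 5 = 5.1298.
L₁/L₂ = 10^(0.4(M₂ − M₁)) = 10^(0.4 × (-1.0900)) = 10^(-0.43600) = 0.36644.

L₁/L₂ = 0.366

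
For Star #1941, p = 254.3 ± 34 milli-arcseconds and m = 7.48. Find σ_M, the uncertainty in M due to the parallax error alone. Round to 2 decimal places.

M = m − 5 log₁₀ d + 5 = m + 5 log₁₀ p + 5, so ∂M/∂p = 5/(p ln 10).
σ_M = (5/ln 10) · (σ_p/p) = 2.1715 × 34/254.3 = 2.1715 × 0.1337 = 0.29033.

σ_M = 0.29 mag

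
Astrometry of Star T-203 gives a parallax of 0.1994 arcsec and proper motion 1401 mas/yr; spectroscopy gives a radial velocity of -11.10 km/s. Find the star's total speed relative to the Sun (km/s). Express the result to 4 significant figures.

35.10 km/s

d = 1/p = 1/0.1994″ = 5.015 pc.
μ = 1401 mas/yr = 1.401 ″/yr.
v_t = 4.740 μ d = 4.740 × 1.401 × 5.015 = 33.303 km/s.
v = √(v_r² + v_t²) = √((-11.10)² + 33.303²) = √1232.3 = 35.104 km/s.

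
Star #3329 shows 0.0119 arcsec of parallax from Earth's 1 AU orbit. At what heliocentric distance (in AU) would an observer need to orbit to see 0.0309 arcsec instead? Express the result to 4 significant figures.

Parallax scales linearly with baseline: p ∝ B, so B = p_target / p_Earth × 1 AU.
B = 0.0309 / 0.0119 = 2.5966 AU.

2.597 AU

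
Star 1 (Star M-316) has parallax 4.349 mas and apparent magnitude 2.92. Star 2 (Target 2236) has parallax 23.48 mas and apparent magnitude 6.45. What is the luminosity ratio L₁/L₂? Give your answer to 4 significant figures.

d₁ = 1/p₁ = 1/0.004349″ = 229.94 pc; d₂ = 1/p₂ = 1/0.02348″ = 42.589 pc.
M₁ = m₁ − 5 log₁₀ d₁ + 5 = 2.92 − 11.8081 + 5 = -3.8881.
M₂ = 6.45 − 8.1465 + 5 = 3.3035.
L₁/L₂ = 10^(0.4(M₂ − M₁)) = 10^(0.4 × 7.1916) = 10^2.87664 = 752.73.

L₁/L₂ = 752.7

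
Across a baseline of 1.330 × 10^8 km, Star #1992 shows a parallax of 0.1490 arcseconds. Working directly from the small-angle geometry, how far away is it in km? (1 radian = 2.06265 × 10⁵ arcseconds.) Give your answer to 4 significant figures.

1.841 × 10^14 km

θ = 0.1490″ = 0.1490/206265 = 7.2237 × 10^-7 rad.
d = B/θ = (1.330 × 10^8) / (7.2237 × 10^-7) = 1.8412 × 10^14 km.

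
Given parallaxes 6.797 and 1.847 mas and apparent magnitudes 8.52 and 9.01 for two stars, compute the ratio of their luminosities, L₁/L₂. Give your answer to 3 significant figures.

L₁/L₂ = 0.116

d₁ = 1/p₁ = 1/0.006797″ = 147.12 pc; d₂ = 1/p₂ = 1/0.001847″ = 541.42 pc.
M₁ = m₁ − 5 log₁₀ d₁ + 5 = 8.52 − 10.8384 + 5 = 2.6816.
M₂ = 9.01 − 13.6677 + 5 = 0.3423.
L₁/L₂ = 10^(0.4(M₂ − M₁)) = 10^(0.4 × (-2.3393)) = 10^(-0.93572) = 0.11595.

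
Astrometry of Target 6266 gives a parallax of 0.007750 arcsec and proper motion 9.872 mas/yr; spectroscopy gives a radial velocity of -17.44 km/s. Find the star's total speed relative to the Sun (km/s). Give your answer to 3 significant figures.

d = 1/p = 1/0.007750″ = 129.03 pc.
μ = 9.872 mas/yr = 0.009872 ″/yr.
v_t = 4.740 μ d = 4.740 × 0.009872 × 129.03 = 6.0377 km/s.
v = √(v_r² + v_t²) = √((-17.44)² + 6.0377²) = √340.607 = 18.456 km/s.

18.5 km/s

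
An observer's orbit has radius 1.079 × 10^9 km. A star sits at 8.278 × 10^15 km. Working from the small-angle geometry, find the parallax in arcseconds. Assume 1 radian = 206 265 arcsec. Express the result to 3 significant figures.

0.0269 arcsec

θ ≈ B/d = (1.079 × 10^9) / (8.278 × 10^15) = 1.3035 × 10^-7 rad.
In arcseconds: 1.3035 × 10^-7 × 206265 = 0.026887″.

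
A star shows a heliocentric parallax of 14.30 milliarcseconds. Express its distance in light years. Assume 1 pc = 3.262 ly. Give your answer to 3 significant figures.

p = 14.30 milliarcseconds = 0.01430 arcsec.
d = 1/p = 1/0.01430 = 69.93 pc.
In light-years: 69.93 × 3.262 = 228.11 ly.

228 light years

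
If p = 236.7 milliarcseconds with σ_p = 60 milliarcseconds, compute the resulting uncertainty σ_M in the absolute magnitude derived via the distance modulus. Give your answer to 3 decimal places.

M = m − 5 log₁₀ d + 5 = m + 5 log₁₀ p + 5, so ∂M/∂p = 5/(p ln 10).
σ_M = (5/ln 10) · (σ_p/p) = 2.1715 × 60/236.7 = 2.1715 × 0.25349 = 0.55045.

σ_M = 0.550 mag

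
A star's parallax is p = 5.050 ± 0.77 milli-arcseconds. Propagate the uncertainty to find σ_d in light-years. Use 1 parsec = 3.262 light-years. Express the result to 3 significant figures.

98.5 ly

d = 1/p, so σ_d = σ_p / p².
σ_d = 0.000770 / (0.005050)² = 0.000770 / 0.000025503 = 30.193 pc = 30.193 × 3.262 ly = 98.49 ly.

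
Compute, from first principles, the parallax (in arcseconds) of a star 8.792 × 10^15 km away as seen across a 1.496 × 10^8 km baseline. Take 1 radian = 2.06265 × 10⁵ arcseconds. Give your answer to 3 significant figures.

0.00351 arcsec

θ ≈ B/d = (1.496 × 10^8) / (8.792 × 10^15) = 1.7015 × 10^-8 rad.
In arcseconds: 1.7015 × 10^-8 × 206265 = 0.0035096″.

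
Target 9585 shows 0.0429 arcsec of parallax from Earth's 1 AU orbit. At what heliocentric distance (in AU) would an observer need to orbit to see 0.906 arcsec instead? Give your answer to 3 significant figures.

21.1 AU

Parallax scales linearly with baseline: p ∝ B, so B = p_target / p_Earth × 1 AU.
B = 0.906 / 0.0429 = 21.119 AU.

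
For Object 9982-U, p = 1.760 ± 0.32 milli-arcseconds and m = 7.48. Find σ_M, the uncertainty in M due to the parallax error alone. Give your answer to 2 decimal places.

σ_M = 0.39 mag

M = m − 5 log₁₀ d + 5 = m + 5 log₁₀ p + 5, so ∂M/∂p = 5/(p ln 10).
σ_M = (5/ln 10) · (σ_p/p) = 2.1715 × 0.32/1.760 = 2.1715 × 0.18182 = 0.39482.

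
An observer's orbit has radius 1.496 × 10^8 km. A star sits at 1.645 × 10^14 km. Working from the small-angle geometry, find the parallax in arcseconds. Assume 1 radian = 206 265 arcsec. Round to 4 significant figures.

θ ≈ B/d = (1.496 × 10^8) / (1.645 × 10^14) = 9.0942 × 10^-7 rad.
In arcseconds: 9.0942 × 10^-7 × 206265 = 0.18758″.

0.1876 arcsec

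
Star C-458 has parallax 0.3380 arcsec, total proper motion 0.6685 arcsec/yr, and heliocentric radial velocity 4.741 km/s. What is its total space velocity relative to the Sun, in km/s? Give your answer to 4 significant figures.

d = 1/p = 1/0.3380″ = 2.9586 pc.
v_t = 4.740 μ d = 4.740 × 0.6685 × 2.9586 = 9.3749 km/s.
v = √(v_r² + v_t²) = √(4.741² + 9.3749²) = √110.366 = 10.506 km/s.

10.51 km/s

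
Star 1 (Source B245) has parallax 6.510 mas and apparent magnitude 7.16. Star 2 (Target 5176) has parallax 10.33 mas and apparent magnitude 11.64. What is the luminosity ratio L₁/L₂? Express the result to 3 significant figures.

L₁/L₂ = 156

d₁ = 1/p₁ = 1/0.006510″ = 153.61 pc; d₂ = 1/p₂ = 1/0.01033″ = 96.805 pc.
M₁ = m₁ − 5 log₁₀ d₁ + 5 = 7.16 − 10.9321 + 5 = 1.2279.
M₂ = 11.64 − 9.9295 + 5 = 6.7105.
L₁/L₂ = 10^(0.4(M₂ − M₁)) = 10^(0.4 × 5.4826) = 10^2.19304 = 155.97.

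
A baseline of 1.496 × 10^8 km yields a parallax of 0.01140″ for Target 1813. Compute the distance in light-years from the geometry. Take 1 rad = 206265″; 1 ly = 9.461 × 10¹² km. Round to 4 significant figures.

286.1 ly

θ = 0.01140″ = 0.01140/206265 = 5.5269 × 10^-8 rad.
d = B/θ = (1.496 × 10^8) / (5.5269 × 10^-8) = 2.7068 × 10^15 km = (2.7068 × 10^15) / (9.461 × 10^12) ly = 286.1 ly.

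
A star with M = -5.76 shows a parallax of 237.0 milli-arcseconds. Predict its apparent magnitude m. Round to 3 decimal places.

d = 1/p = 1/0.2370″ = 4.2194 pc.
m − M = 5 log₁₀ d − 5 = 5 log₁₀(4.2194) − 5 = 3.1263 − 5 = -1.8737.
m = M + (m − M) = -5.76 + (-1.8737) = -7.634.

m = -7.634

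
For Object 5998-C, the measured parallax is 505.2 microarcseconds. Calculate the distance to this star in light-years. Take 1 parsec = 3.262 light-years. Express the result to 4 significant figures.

6457 light years

p = 505.2 microarcseconds = 0.0005052 arcsec.
d = 1/p = 1/0.0005052 = 1979.4 pc.
In light-years: 1979.4 × 3.262 = 6456.8 ly.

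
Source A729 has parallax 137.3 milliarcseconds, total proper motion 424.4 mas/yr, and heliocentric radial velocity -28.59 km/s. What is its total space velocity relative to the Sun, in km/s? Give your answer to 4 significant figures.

d = 1/p = 1/0.1373″ = 7.2833 pc.
μ = 424.4 mas/yr = 0.4244 ″/yr.
v_t = 4.740 μ d = 4.740 × 0.4244 × 7.2833 = 14.651 km/s.
v = √(v_r² + v_t²) = √((-28.59)² + 14.651²) = √1032.04 = 32.125 km/s.

32.13 km/s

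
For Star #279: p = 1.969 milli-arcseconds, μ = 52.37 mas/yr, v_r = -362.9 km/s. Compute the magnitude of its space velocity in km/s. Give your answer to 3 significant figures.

d = 1/p = 1/0.001969″ = 507.87 pc.
μ = 52.37 mas/yr = 0.05237 ″/yr.
v_t = 4.740 μ d = 4.740 × 0.05237 × 507.87 = 126.07 km/s.
v = √(v_r² + v_t²) = √((-362.9)² + 126.07²) = √147590 = 384.17 km/s.

384 km/s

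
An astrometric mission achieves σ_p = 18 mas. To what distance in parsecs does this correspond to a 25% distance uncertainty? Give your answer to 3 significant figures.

13.9 pc

σ_d/d = σ_p/p, so the condition is σ_p/p ≤ 0.25, i.e. p ≥ σ_p/0.25.
p_min = 18/0.25 = 72 mas = 0.072 arcsec.
d_max = 1/p_min = 1/0.072 = 13.889 pc.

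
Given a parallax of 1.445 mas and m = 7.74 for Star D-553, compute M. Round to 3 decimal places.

d = 1/p = 1/0.001445″ = 692.04 pc.
m − M = 5 log₁₀(692.04) − 5 = 14.2007 − 5 = 9.2007.
M = m − (m − M) = 7.74 − 9.2007 = -1.461.

M = -1.461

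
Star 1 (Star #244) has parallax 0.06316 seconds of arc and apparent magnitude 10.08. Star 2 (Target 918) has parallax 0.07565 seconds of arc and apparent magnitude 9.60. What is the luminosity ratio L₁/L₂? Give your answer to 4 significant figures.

d₁ = 1/p₁ = 1/0.06316″ = 15.833 pc; d₂ = 1/p₂ = 1/0.07565″ = 13.219 pc.
M₁ = m₁ − 5 log₁₀ d₁ + 5 = 10.08 − 5.9978 + 5 = 9.0822.
M₂ = 9.60 − 5.6060 + 5 = 8.9940.
L₁/L₂ = 10^(0.4(M₂ − M₁)) = 10^(0.4 × (-0.0882)) = 10^(-0.03528) = 0.92198.

L₁/L₂ = 0.9220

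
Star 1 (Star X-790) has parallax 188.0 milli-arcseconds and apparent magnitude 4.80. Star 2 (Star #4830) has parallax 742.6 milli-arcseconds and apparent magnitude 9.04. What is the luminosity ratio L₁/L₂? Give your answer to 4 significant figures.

d₁ = 1/p₁ = 1/0.1880″ = 5.3191 pc; d₂ = 1/p₂ = 1/0.7426″ = 1.3466 pc.
M₁ = m₁ − 5 log₁₀ d₁ + 5 = 4.80 − 3.6292 + 5 = 6.1708.
M₂ = 9.04 − 0.6462 + 5 = 13.3938.
L₁/L₂ = 10^(0.4(M₂ − M₁)) = 10^(0.4 × 7.2230) = 10^2.88920 = 774.82.

L₁/L₂ = 774.8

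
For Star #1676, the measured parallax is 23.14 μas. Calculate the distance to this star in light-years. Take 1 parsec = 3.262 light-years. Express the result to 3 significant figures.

p = 23.14 μas = 0.00002314 arcsec.
d = 1/p = 1/0.00002314 = 43215 pc.
In light-years: 43215 × 3.262 = 1.4097 × 10^5 ly.

141000 light years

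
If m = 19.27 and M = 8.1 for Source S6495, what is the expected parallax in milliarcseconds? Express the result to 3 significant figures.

m − M = 19.27 − 8.1 = 11.17.
d = 10^((m−M)/5 + 1) = 10^3.234 = 1714 pc.
p = 1/d = 1/1714 = 0.00058343 arcsec = 0.58343 mas.

0.583 mas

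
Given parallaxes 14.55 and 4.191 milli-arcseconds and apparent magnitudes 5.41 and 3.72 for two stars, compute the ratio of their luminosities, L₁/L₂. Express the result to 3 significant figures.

L₁/L₂ = 0.0175

d₁ = 1/p₁ = 1/0.01455″ = 68.729 pc; d₂ = 1/p₂ = 1/0.004191″ = 238.61 pc.
M₁ = m₁ − 5 log₁₀ d₁ + 5 = 5.41 − 9.1857 + 5 = 1.2243.
M₂ = 3.72 − 11.8884 + 5 = -3.1684.
L₁/L₂ = 10^(0.4(M₂ − M₁)) = 10^(0.4 × (-4.3927)) = 10^(-1.75708) = 0.017495.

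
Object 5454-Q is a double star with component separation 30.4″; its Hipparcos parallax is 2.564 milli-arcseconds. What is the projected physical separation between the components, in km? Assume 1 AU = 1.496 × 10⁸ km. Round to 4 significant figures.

d = 1/p = 1/0.002564″ = 390.02 pc.
At distance d (pc), an angle of θ arcsec spans θ·d AU: s = 30.4 × 390.02 = 11857 AU.
= 11857 × 1.496 × 10⁸ km = 1.7738 × 10^12 km.

1.774 × 10^12 km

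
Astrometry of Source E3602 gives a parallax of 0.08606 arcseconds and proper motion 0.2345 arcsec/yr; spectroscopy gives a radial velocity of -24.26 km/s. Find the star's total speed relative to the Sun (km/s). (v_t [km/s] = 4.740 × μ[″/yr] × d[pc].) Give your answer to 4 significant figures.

d = 1/p = 1/0.08606″ = 11.62 pc.
v_t = 4.740 μ d = 4.740 × 0.2345 × 11.62 = 12.916 km/s.
v = √(v_r² + v_t²) = √((-24.26)² + 12.916²) = √755.371 = 27.484 km/s.

27.48 km/s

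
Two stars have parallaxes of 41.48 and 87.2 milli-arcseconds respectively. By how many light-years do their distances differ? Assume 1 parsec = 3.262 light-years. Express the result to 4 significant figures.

d_A = 1/0.04148″ = 24.108 pc; d_B = 1/0.08720″ = 11.468 pc.
|d_B − d_A| = |11.468 − 24.108| = 12.64 pc = 12.64 × 3.262 ly = 41.232 ly.

41.23 ly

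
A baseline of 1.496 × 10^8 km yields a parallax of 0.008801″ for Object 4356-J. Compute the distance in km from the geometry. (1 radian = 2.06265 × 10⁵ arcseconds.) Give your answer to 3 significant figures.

3.51 × 10^15 km

θ = 0.008801″ = 0.008801/206265 = 4.2668 × 10^-8 rad.
d = B/θ = (1.496 × 10^8) / (4.2668 × 10^-8) = 3.5061 × 10^15 km.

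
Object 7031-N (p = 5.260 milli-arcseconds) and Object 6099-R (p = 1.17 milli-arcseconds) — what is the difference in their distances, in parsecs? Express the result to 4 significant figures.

664.6 pc

d_A = 1/0.005260″ = 190.11 pc; d_B = 1/0.001170″ = 854.7 pc.
|d_B − d_A| = |854.7 − 190.11| = 664.59 pc.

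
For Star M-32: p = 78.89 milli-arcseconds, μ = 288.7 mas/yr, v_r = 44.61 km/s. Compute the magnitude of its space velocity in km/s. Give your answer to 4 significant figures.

d = 1/p = 1/0.07889″ = 12.676 pc.
μ = 288.7 mas/yr = 0.2887 ″/yr.
v_t = 4.740 μ d = 4.740 × 0.2887 × 12.676 = 17.346 km/s.
v = √(v_r² + v_t²) = √(44.61² + 17.346²) = √2290.94 = 47.864 km/s.

47.86 km/s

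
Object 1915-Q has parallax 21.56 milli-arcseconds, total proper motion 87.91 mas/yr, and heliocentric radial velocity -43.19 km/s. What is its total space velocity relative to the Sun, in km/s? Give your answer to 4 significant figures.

47.32 km/s

d = 1/p = 1/0.02156″ = 46.382 pc.
μ = 87.91 mas/yr = 0.08791 ″/yr.
v_t = 4.740 μ d = 4.740 × 0.08791 × 46.382 = 19.327 km/s.
v = √(v_r² + v_t²) = √((-43.19)² + 19.327²) = √2238.91 = 47.317 km/s.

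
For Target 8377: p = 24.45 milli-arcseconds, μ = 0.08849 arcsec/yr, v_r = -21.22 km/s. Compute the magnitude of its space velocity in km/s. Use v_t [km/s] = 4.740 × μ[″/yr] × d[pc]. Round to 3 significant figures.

27.3 km/s

d = 1/p = 1/0.02445″ = 40.9 pc.
v_t = 4.740 μ d = 4.740 × 0.08849 × 40.9 = 17.155 km/s.
v = √(v_r² + v_t²) = √((-21.22)² + 17.155²) = √744.582 = 27.287 km/s.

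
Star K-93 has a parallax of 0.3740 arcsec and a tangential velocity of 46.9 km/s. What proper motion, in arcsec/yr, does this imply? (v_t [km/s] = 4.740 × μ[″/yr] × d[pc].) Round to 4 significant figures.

3.701 arcsec/yr

d = 1/p = 1/0.3740″ = 2.6738 pc.
μ = v_t / (4.74 d) = 46.9 / (4.74 × 2.6738) = 46.9 / 12.674 = 3.7005 ″/yr.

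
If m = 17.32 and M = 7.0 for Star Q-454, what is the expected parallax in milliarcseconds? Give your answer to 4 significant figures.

0.8630 mas

m − M = 17.32 − 7.0 = 10.32.
d = 10^((m−M)/5 + 1) = 10^3.064 = 1158.8 pc.
p = 1/d = 1/1158.8 = 0.00086296 arcsec = 0.86296 mas.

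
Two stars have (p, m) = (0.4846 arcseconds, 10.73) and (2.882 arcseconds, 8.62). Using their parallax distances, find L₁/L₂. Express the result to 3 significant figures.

d₁ = 1/p₁ = 1/0.4846″ = 2.0636 pc; d₂ = 1/p₂ = 1/2.882″ = 0.34698 pc.
M₁ = m₁ − 5 log₁₀ d₁ + 5 = 10.73 − 1.5731 + 5 = 14.1569.
M₂ = 8.62 − (-2.2985) + 5 = 15.9185.
L₁/L₂ = 10^(0.4(M₂ − M₁)) = 10^(0.4 × 1.7616) = 10^0.70464 = 5.0657.

L₁/L₂ = 5.07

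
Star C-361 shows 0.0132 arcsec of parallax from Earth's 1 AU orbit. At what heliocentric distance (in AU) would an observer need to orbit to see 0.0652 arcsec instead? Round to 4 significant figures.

4.939 AU

Parallax scales linearly with baseline: p ∝ B, so B = p_target / p_Earth × 1 AU.
B = 0.0652 / 0.0132 = 4.9394 AU.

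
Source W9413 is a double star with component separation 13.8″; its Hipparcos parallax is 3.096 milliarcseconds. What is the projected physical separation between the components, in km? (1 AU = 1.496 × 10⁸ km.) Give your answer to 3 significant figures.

d = 1/p = 1/0.003096″ = 323 pc.
At distance d (pc), an angle of θ arcsec spans θ·d AU: s = 13.8 × 323 = 4457.4 AU.
= 4457.4 × 1.496 × 10⁸ km = 6.6683 × 10^11 km.

6.67 × 10^11 km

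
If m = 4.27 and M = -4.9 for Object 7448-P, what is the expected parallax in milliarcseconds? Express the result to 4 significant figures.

m − M = 4.27 − (-4.9) = 9.17.
d = 10^((m−M)/5 + 1) = 10^2.834 = 682.34 pc.
p = 1/d = 1/682.34 = 0.0014655 arcsec = 1.4655 mas.

1.466 mas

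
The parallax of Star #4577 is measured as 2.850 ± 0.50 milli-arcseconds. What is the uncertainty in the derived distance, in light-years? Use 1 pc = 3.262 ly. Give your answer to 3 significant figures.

d = 1/p, so σ_d = σ_p / p².
σ_d = 0.000500 / (0.002850)² = 0.000500 / 0.0000081225 = 61.557 pc = 61.557 × 3.262 ly = 200.8 ly.

201 ly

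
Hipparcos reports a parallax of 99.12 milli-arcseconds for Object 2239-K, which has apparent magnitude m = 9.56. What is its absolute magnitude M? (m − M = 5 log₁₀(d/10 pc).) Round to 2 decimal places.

d = 1/p = 1/0.09912″ = 10.089 pc.
m − M = 5 log₁₀(10.089) − 5 = 5.0192 − 5 = 0.0192.
M = m − (m − M) = 9.56 − 0.0192 = 9.54.

M = 9.54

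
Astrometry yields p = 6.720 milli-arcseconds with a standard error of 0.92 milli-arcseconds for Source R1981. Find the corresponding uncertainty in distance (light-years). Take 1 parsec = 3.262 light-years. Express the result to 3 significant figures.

d = 1/p, so σ_d = σ_p / p².
σ_d = 0.000920 / (0.006720)² = 0.000920 / 0.000045158 = 20.373 pc = 20.373 × 3.262 ly = 66.457 ly.

66.5 ly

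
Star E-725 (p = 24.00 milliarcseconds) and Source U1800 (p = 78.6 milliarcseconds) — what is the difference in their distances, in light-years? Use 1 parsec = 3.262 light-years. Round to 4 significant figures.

94.42 ly

d_A = 1/0.02400″ = 41.667 pc; d_B = 1/0.07860″ = 12.723 pc.
|d_B − d_A| = |12.723 − 41.667| = 28.944 pc = 28.944 × 3.262 ly = 94.415 ly.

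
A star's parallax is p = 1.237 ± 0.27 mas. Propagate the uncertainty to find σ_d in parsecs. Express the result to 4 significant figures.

d = 1/p, so σ_d = σ_p / p².
σ_d = 0.000270 / (0.001237)² = 0.000270 / 0.0000015302 = 176.45 pc.

176.5 pc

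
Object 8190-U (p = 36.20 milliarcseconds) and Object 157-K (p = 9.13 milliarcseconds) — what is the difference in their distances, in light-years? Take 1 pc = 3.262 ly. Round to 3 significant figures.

d_A = 1/0.03620″ = 27.624 pc; d_B = 1/0.009130″ = 109.53 pc.
|d_B − d_A| = |109.53 − 27.624| = 81.906 pc = 81.906 × 3.262 ly = 267.18 ly.

267 ly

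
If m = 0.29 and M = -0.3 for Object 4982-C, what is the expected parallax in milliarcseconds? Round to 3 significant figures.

76.2 mas

m − M = 0.29 − (-0.3) = 0.59.
d = 10^((m−M)/5 + 1) = 10^1.118 = 13.122 pc.
p = 1/d = 1/13.122 = 0.076208 arcsec = 76.208 mas.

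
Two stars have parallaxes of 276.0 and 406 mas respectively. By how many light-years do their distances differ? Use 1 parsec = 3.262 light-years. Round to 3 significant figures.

3.78 ly

d_A = 1/0.2760″ = 3.6232 pc; d_B = 1/0.4060″ = 2.4631 pc.
|d_B − d_A| = |2.4631 − 3.6232| = 1.1601 pc = 1.1601 × 3.262 ly = 3.7842 ly.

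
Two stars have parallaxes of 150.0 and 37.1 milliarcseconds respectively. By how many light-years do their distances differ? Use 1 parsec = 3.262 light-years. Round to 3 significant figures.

d_A = 1/0.1500″ = 6.6667 pc; d_B = 1/0.03710″ = 26.954 pc.
|d_B − d_A| = |26.954 − 6.6667| = 20.287 pc = 20.287 × 3.262 ly = 66.176 ly.

66.2 ly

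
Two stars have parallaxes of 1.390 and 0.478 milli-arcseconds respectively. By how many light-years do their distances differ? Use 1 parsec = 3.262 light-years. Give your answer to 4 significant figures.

4478 ly

d_A = 1/0.001390″ = 719.42 pc; d_B = 1/0.0004780″ = 2092.1 pc.
|d_B − d_A| = |2092.1 − 719.42| = 1372.7 pc = 1372.7 × 3.262 ly = 4477.7 ly.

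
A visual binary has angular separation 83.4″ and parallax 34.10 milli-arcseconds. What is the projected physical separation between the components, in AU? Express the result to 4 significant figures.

d = 1/p = 1/0.03410″ = 29.326 pc.
At distance d (pc), an angle of θ arcsec spans θ·d AU: s = 83.4 × 29.326 = 2445.8 AU.

2446 AU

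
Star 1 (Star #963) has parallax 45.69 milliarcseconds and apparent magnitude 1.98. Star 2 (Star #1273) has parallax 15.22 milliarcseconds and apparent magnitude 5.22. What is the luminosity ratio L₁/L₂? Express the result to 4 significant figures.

d₁ = 1/p₁ = 1/0.04569″ = 21.887 pc; d₂ = 1/p₂ = 1/0.01522″ = 65.703 pc.
M₁ = m₁ − 5 log₁₀ d₁ + 5 = 1.98 − 6.7009 + 5 = 0.2791.
M₂ = 5.22 − 9.0879 + 5 = 1.1321.
L₁/L₂ = 10^(0.4(M₂ − M₁)) = 10^(0.4 × 0.8530) = 10^0.34120 = 2.1938.

L₁/L₂ = 2.194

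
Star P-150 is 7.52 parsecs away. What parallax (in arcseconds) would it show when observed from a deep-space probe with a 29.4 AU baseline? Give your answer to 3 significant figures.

3.91 arcsec

p (arcsec) = B (AU) / d (pc).
p = 29.4 / 7.52 = 3.9096 arcsec.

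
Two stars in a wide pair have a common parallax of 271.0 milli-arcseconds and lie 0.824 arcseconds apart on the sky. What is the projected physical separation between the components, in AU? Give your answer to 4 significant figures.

d = 1/p = 1/0.2710″ = 3.69 pc.
At distance d (pc), an angle of θ arcsec spans θ·d AU: s = 0.824 × 3.69 = 3.0406 AU.

3.041 AU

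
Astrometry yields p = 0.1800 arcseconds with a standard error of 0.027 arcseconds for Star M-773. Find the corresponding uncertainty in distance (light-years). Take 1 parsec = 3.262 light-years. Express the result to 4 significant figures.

d = 1/p, so σ_d = σ_p / p².
σ_d = 0.0270 / (0.1800)² = 0.0270 / 0.0324 = 0.83333 pc = 0.83333 × 3.262 ly = 2.7183 ly.

2.718 ly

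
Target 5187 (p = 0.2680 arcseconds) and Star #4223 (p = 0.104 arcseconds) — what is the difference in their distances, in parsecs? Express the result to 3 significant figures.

d_A = 1/0.2680″ = 3.7313 pc; d_B = 1/0.1040″ = 9.6154 pc.
|d_B − d_A| = |9.6154 − 3.7313| = 5.8841 pc.

5.88 pc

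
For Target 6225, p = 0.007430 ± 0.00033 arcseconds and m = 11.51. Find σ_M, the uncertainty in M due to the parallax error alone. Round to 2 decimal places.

σ_M = 0.10 mag

M = m − 5 log₁₀ d + 5 = m + 5 log₁₀ p + 5, so ∂M/∂p = 5/(p ln 10).
σ_M = (5/ln 10) · (σ_p/p) = 2.1715 × 0.00033/0.007430 = 2.1715 × 0.044415 = 0.096447.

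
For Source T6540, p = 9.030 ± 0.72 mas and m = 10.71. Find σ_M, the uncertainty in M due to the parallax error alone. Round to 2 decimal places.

M = m − 5 log₁₀ d + 5 = m + 5 log₁₀ p + 5, so ∂M/∂p = 5/(p ln 10).
σ_M = (5/ln 10) · (σ_p/p) = 2.1715 × 0.72/9.030 = 2.1715 × 0.079734 = 0.17314.

σ_M = 0.17 mag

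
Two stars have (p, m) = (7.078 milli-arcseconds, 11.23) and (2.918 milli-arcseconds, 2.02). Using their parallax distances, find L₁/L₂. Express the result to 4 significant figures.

d₁ = 1/p₁ = 1/0.007078″ = 141.28 pc; d₂ = 1/p₂ = 1/0.002918″ = 342.7 pc.
M₁ = m₁ − 5 log₁₀ d₁ + 5 = 11.23 − 10.7504 + 5 = 5.4796.
M₂ = 2.02 − 12.6746 + 5 = -5.6546.
L₁/L₂ = 10^(0.4(M₂ − M₁)) = 10^(0.4 × (-11.1342)) = 10^(-4.45368) = 0.000035182.

L₁/L₂ = 3.518 × 10^-5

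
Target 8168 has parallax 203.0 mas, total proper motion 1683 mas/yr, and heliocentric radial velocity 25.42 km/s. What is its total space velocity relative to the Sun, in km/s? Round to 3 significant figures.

d = 1/p = 1/0.2030″ = 4.9261 pc.
μ = 1683 mas/yr = 1.683 ″/yr.
v_t = 4.740 μ d = 4.740 × 1.683 × 4.9261 = 39.298 km/s.
v = √(v_r² + v_t²) = √(25.42² + 39.298²) = √2190.51 = 46.803 km/s.

46.8 km/s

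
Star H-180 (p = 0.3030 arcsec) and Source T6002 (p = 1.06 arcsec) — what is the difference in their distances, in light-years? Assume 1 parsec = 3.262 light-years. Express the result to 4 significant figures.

7.688 ly

d_A = 1/0.3030″ = 3.3003 pc; d_B = 1/1.060″ = 0.9434 pc.
|d_B − d_A| = |0.9434 − 3.3003| = 2.3569 pc = 2.3569 × 3.262 ly = 7.6882 ly.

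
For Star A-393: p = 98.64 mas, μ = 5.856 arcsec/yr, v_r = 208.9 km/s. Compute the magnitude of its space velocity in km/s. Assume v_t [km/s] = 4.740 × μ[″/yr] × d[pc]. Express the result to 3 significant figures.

350 km/s

d = 1/p = 1/0.09864″ = 10.138 pc.
v_t = 4.740 μ d = 4.740 × 5.856 × 10.138 = 281.4 km/s.
v = √(v_r² + v_t²) = √(208.9² + 281.4²) = √122825 = 350.46 km/s.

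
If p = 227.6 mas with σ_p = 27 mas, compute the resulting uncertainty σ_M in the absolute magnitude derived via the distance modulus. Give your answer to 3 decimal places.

σ_M = 0.258 mag

M = m − 5 log₁₀ d + 5 = m + 5 log₁₀ p + 5, so ∂M/∂p = 5/(p ln 10).
σ_M = (5/ln 10) · (σ_p/p) = 2.1715 × 27/227.6 = 2.1715 × 0.11863 = 0.25761.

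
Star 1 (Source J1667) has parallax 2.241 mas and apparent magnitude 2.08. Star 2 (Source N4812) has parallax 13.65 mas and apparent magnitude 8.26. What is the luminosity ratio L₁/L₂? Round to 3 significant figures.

L₁/L₂ = 11000

d₁ = 1/p₁ = 1/0.002241″ = 446.23 pc; d₂ = 1/p₂ = 1/0.01365″ = 73.26 pc.
M₁ = m₁ − 5 log₁₀ d₁ + 5 = 2.08 − 13.2478 + 5 = -6.1678.
M₂ = 8.26 − 9.3243 + 5 = 3.9357.
L₁/L₂ = 10^(0.4(M₂ − M₁)) = 10^(0.4 × 10.1035) = 10^4.04140 = 11000.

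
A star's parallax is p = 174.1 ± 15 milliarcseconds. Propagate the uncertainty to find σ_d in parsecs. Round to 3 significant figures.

0.495 pc

d = 1/p, so σ_d = σ_p / p².
σ_d = 0.0150 / (0.1741)² = 0.0150 / 0.030311 = 0.49487 pc.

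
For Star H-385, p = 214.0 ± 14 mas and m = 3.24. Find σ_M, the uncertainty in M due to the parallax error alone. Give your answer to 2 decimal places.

σ_M = 0.14 mag

M = m − 5 log₁₀ d + 5 = m + 5 log₁₀ p + 5, so ∂M/∂p = 5/(p ln 10).
σ_M = (5/ln 10) · (σ_p/p) = 2.1715 × 14/214.0 = 2.1715 × 0.065421 = 0.14206.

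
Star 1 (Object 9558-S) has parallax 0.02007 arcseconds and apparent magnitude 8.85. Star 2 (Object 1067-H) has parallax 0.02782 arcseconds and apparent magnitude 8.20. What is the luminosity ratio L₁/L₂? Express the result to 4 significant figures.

d₁ = 1/p₁ = 1/0.02007″ = 49.826 pc; d₂ = 1/p₂ = 1/0.02782″ = 35.945 pc.
M₁ = m₁ − 5 log₁₀ d₁ + 5 = 8.85 − 8.4873 + 5 = 5.3627.
M₂ = 8.20 − 7.7782 + 5 = 5.4218.
L₁/L₂ = 10^(0.4(M₂ − M₁)) = 10^(0.4 × 0.0591) = 10^0.02364 = 1.0559.

L₁/L₂ = 1.056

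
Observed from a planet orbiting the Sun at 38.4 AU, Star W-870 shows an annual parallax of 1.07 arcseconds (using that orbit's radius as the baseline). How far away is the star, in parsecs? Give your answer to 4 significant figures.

35.89 pc

With baseline B (in AU) and parallax p (in arcsec), d = B/p parsecs.
d = 38.4 / 1.07 = 35.888 pc.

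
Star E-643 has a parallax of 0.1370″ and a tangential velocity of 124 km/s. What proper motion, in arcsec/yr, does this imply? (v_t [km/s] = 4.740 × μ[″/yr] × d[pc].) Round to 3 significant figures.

d = 1/p = 1/0.1370″ = 7.2993 pc.
μ = v_t / (4.74 d) = 124 / (4.74 × 7.2993) = 124 / 34.599 = 3.5839 ″/yr.

3.58 arcsec/yr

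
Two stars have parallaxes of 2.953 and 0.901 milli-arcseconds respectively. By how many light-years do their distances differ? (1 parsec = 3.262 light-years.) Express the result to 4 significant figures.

2516 ly

d_A = 1/0.002953″ = 338.64 pc; d_B = 1/0.0009010″ = 1109.9 pc.
|d_B − d_A| = |1109.9 − 338.64| = 771.26 pc = 771.26 × 3.262 ly = 2515.9 ly.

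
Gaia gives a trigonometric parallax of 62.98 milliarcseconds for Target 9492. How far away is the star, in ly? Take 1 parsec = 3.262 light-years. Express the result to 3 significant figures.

51.8 ly

p = 62.98 milliarcseconds = 0.06298 arcsec.
d = 1/p = 1/0.06298 = 15.878 pc.
In light-years: 15.878 × 3.262 = 51.794 ly.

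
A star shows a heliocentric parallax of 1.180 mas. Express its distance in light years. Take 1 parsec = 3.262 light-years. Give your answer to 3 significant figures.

p = 1.180 mas = 0.001180 arcsec.
d = 1/p = 1/0.001180 = 847.46 pc.
In light-years: 847.46 × 3.262 = 2764.4 ly.

2760 light years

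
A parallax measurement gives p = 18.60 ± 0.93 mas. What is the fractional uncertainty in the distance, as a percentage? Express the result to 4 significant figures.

For d = 1/p, |σ_d/d| = |σ_p/p|.
σ_p/p = 0.93 / 18.60 = 0.05 = 5%.

5.000%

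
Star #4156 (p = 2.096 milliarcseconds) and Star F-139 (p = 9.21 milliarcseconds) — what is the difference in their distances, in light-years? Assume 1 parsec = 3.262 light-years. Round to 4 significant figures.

d_A = 1/0.002096″ = 477.1 pc; d_B = 1/0.009210″ = 108.58 pc.
|d_B − d_A| = |108.58 − 477.1| = 368.52 pc = 368.52 × 3.262 ly = 1202.1 ly.

1202 ly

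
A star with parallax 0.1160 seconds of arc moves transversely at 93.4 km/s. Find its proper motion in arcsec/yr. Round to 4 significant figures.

2.286 arcsec/yr

d = 1/p = 1/0.1160″ = 8.6207 pc.
μ = v_t / (4.74 d) = 93.4 / (4.74 × 8.6207) = 93.4 / 40.862 = 2.2857 ″/yr.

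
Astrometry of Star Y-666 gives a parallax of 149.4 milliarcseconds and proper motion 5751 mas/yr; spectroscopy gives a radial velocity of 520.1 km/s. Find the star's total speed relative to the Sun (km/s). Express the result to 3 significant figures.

551 km/s

d = 1/p = 1/0.1494″ = 6.6934 pc.
μ = 5751 mas/yr = 5.751 ″/yr.
v_t = 4.740 μ d = 4.740 × 5.751 × 6.6934 = 182.46 km/s.
v = √(v_r² + v_t²) = √(520.1² + 182.46²) = √303796 = 551.18 km/s.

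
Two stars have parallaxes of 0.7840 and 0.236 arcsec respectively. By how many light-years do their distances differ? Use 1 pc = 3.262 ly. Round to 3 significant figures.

9.66 ly

d_A = 1/0.7840″ = 1.2755 pc; d_B = 1/0.2360″ = 4.2373 pc.
|d_B − d_A| = |4.2373 − 1.2755| = 2.9618 pc = 2.9618 × 3.262 ly = 9.6614 ly.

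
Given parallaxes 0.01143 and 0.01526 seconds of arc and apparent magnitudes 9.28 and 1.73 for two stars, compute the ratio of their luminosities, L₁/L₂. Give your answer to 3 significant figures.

d₁ = 1/p₁ = 1/0.01143″ = 87.489 pc; d₂ = 1/p₂ = 1/0.01526″ = 65.531 pc.
M₁ = m₁ − 5 log₁₀ d₁ + 5 = 9.28 − 9.7098 + 5 = 4.5702.
M₂ = 1.73 − 9.0822 + 5 = -2.3522.
L₁/L₂ = 10^(0.4(M₂ − M₁)) = 10^(0.4 × (-6.9224)) = 10^(-2.76896) = 0.0017023.

L₁/L₂ = 0.00170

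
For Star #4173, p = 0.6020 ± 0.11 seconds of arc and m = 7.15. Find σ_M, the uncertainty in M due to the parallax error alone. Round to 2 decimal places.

M = m − 5 log₁₀ d + 5 = m + 5 log₁₀ p + 5, so ∂M/∂p = 5/(p ln 10).
σ_M = (5/ln 10) · (σ_p/p) = 2.1715 × 0.11/0.6020 = 2.1715 × 0.18272 = 0.39678.

σ_M = 0.40 mag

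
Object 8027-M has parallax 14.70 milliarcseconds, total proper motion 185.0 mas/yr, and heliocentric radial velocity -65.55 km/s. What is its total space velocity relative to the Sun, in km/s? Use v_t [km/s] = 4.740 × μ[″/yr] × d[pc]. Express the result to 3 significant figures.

d = 1/p = 1/0.01470″ = 68.027 pc.
μ = 185.0 mas/yr = 0.1850 ″/yr.
v_t = 4.740 μ d = 4.740 × 0.1850 × 68.027 = 59.653 km/s.
v = √(v_r² + v_t²) = √((-65.55)² + 59.653²) = √7855.28 = 88.63 km/s.

88.6 km/s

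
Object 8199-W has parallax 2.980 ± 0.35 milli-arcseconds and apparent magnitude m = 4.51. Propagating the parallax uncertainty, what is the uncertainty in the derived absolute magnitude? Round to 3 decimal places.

M = m − 5 log₁₀ d + 5 = m + 5 log₁₀ p + 5, so ∂M/∂p = 5/(p ln 10).
σ_M = (5/ln 10) · (σ_p/p) = 2.1715 × 0.35/2.980 = 2.1715 × 0.11745 = 0.25504.

σ_M = 0.255 mag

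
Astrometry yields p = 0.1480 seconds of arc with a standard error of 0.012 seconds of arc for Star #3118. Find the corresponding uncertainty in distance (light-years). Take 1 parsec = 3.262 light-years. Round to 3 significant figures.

1.79 ly

d = 1/p, so σ_d = σ_p / p².
σ_d = 0.0120 / (0.1480)² = 0.0120 / 0.021904 = 0.54785 pc = 0.54785 × 3.262 ly = 1.7871 ly.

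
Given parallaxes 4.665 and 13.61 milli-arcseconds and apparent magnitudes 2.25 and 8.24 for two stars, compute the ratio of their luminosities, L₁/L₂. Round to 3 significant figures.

d₁ = 1/p₁ = 1/0.004665″ = 214.36 pc; d₂ = 1/p₂ = 1/0.01361″ = 73.475 pc.
M₁ = m₁ − 5 log₁₀ d₁ + 5 = 2.25 − 11.6557 + 5 = -4.4057.
M₂ = 8.24 − 9.3307 + 5 = 3.9093.
L₁/L₂ = 10^(0.4(M₂ − M₁)) = 10^(0.4 × 8.3150) = 10^3.32600 = 2118.4.

L₁/L₂ = 2120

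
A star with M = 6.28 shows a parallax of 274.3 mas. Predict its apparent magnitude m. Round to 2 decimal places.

d = 1/p = 1/0.2743″ = 3.6456 pc.
m − M = 5 log₁₀ d − 5 = 5 log₁₀(3.6456) − 5 = 2.8088 − 5 = -2.1912.
m = M + (m − M) = 6.28 + (-2.1912) = 4.09.

m = 4.09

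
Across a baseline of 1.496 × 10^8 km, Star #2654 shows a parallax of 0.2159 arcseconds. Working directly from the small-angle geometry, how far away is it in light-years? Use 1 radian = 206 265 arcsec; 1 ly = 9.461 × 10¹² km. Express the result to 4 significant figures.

θ = 0.2159″ = 0.2159/206265 = 1.0467 × 10^-6 rad.
d = B/θ = (1.496 × 10^8) / (1.0467 × 10^-6) = 1.4293 × 10^14 km = (1.4293 × 10^14) / (9.461 × 10^12) ly = 15.107 ly.

15.11 ly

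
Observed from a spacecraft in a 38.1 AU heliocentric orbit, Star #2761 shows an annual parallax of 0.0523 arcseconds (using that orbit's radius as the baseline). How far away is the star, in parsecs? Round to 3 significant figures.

728 pc

With baseline B (in AU) and parallax p (in arcsec), d = B/p parsecs.
d = 38.1 / 0.0523 = 728.49 pc.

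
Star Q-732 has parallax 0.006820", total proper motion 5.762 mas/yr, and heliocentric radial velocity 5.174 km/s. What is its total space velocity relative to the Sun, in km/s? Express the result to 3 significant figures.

6.54 km/s

d = 1/p = 1/0.006820″ = 146.63 pc.
μ = 5.762 mas/yr = 0.005762 ″/yr.
v_t = 4.740 μ d = 4.740 × 0.005762 × 146.63 = 4.0047 km/s.
v = √(v_r² + v_t²) = √(5.174² + 4.0047²) = √42.8079 = 6.5428 km/s.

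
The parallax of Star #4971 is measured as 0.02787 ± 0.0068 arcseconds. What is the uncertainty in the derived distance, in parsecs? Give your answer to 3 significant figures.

d = 1/p, so σ_d = σ_p / p².
σ_d = 0.00680 / (0.02787)² = 0.00680 / 0.00077674 = 8.7545 pc.

8.75 pc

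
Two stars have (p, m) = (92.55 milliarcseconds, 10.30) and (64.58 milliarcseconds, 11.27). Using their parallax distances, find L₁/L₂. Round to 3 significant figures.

L₁/L₂ = 1.19

d₁ = 1/p₁ = 1/0.09255″ = 10.805 pc; d₂ = 1/p₂ = 1/0.06458″ = 15.485 pc.
M₁ = m₁ − 5 log₁₀ d₁ + 5 = 10.30 − 5.1681 + 5 = 10.1319.
M₂ = 11.27 − 5.9496 + 5 = 10.3204.
L₁/L₂ = 10^(0.4(M₂ − M₁)) = 10^(0.4 × 0.1885) = 10^0.07540 = 1.1896.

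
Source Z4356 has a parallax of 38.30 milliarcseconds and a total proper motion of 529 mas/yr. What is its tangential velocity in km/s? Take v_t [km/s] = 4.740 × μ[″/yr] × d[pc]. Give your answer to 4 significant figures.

65.47 km/s

d = 1/p = 1/0.03830″ = 26.11 pc.
μ = 529 mas/yr = 0.529 ″/yr.
v_t = 4.74 × μ × d = 4.74 × 0.529 × 26.11 = 65.47 km/s.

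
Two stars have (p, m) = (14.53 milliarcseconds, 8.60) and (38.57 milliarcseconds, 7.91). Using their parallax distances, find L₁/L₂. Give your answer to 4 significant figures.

L₁/L₂ = 3.732

d₁ = 1/p₁ = 1/0.01453″ = 68.823 pc; d₂ = 1/p₂ = 1/0.03857″ = 25.927 pc.
M₁ = m₁ − 5 log₁₀ d₁ + 5 = 8.60 − 9.1887 + 5 = 4.4113.
M₂ = 7.91 − 7.0688 + 5 = 5.8412.
L₁/L₂ = 10^(0.4(M₂ − M₁)) = 10^(0.4 × 1.4299) = 10^0.57196 = 3.7322.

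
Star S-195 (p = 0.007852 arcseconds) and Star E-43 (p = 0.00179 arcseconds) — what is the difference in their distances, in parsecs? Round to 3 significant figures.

431 pc

d_A = 1/0.007852″ = 127.36 pc; d_B = 1/0.001790″ = 558.66 pc.
|d_B − d_A| = |558.66 − 127.36| = 431.3 pc.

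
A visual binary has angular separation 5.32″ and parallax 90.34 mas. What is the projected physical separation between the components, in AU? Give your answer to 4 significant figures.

d = 1/p = 1/0.09034″ = 11.069 pc.
At distance d (pc), an angle of θ arcsec spans θ·d AU: s = 5.32 × 11.069 = 58.887 AU.

58.89 AU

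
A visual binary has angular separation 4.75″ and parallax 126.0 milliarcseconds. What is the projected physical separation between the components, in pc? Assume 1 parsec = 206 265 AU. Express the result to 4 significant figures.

0.0001828 pc

d = 1/p = 1/0.1260″ = 7.9365 pc.
At distance d (pc), an angle of θ arcsec spans θ·d AU: s = 4.75 × 7.9365 = 37.698 AU.
= 37.698 / 206265 = 0.00018276 pc.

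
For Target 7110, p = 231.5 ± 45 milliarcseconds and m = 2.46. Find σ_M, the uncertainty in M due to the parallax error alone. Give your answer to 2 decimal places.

σ_M = 0.42 mag

M = m − 5 log₁₀ d + 5 = m + 5 log₁₀ p + 5, so ∂M/∂p = 5/(p ln 10).
σ_M = (5/ln 10) · (σ_p/p) = 2.1715 × 45/231.5 = 2.1715 × 0.19438 = 0.4221.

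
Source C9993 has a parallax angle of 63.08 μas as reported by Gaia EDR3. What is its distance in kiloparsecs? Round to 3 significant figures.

15.9 kpc

p = 63.08 μas = 0.00006308 arcsec.
d = 1/p = 1/0.00006308 = 15853 pc.
= 15.853 kpc.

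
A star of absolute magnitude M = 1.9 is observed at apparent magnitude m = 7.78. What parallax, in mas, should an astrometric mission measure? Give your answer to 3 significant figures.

m − M = 7.78 − 1.9 = 5.88.
d = 10^((m−M)/5 + 1) = 10^2.176 = 149.97 pc.
p = 1/d = 1/149.97 = 0.006668 arcsec = 6.668 mas.

6.67 mas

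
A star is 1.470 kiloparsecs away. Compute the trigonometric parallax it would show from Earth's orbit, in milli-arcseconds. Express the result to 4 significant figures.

d = 1.470 kpc = 1470 pc.
p = 1/d = 1/1470 = 0.00068027 arcsec.
= 0.00068027 × 1000 = 0.68027 mas.

0.6803 mas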